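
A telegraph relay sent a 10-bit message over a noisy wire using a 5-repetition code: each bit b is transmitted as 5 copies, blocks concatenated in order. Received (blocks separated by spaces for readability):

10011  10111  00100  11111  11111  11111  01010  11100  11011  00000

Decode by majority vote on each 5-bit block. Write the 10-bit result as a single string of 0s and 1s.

1101110110

Block 1 (10011): 3 ones → 1
Block 2 (10111): 4 ones → 1
Block 3 (00100): 1 one → 0
Block 4 (11111): 5 ones → 1
Block 5 (11111): 5 ones → 1
Block 6 (11111): 5 ones → 1
Block 7 (01010): 2 ones → 0
Block 8 (11100): 3 ones → 1
Block 9 (11011): 4 ones → 1
Block 10 (00000): 0 ones → 0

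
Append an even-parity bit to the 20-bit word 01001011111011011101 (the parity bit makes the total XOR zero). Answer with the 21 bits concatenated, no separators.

XOR of the 20 data bits: 0⊕1⊕0⊕0⊕1⊕0⊕1⊕1⊕1⊕1⊕1⊕0⊕1⊕1⊕0⊕1⊕1⊕1⊕0⊕1 = 1
Parity bit = 1 (so all 21 bits XOR to 0).

010010111110110111011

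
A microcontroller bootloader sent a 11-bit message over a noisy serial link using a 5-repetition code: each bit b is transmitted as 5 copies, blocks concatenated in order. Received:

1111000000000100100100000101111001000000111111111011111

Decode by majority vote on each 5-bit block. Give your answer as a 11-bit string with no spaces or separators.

10000100111

Block 1 (11110): 4 ones → 1
Block 2 (00000): 0 ones → 0
Block 3 (00010): 1 one → 0
Block 4 (01001): 2 ones → 0
Block 5 (00000): 0 ones → 0
Block 6 (10111): 4 ones → 1
Block 7 (10010): 2 ones → 0
Block 8 (00000): 0 ones → 0
Block 9 (11111): 5 ones → 1
Block 10 (11110): 4 ones → 1
Block 11 (11111): 5 ones → 1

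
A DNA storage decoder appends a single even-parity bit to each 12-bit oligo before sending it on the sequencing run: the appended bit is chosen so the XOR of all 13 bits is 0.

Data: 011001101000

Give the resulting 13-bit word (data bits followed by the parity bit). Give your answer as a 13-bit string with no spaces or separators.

XOR of the 12 data bits: 0⊕1⊕1⊕0⊕0⊕1⊕1⊕0⊕1⊕0⊕0⊕0 = 1
Parity bit = 1 (so all 13 bits XOR to 0).

0110011010001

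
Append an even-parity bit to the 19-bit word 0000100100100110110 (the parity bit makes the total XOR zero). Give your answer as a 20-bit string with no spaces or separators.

00001001001001101101

XOR of the 19 data bits: 0⊕0⊕0⊕0⊕1⊕0⊕0⊕1⊕0⊕0⊕1⊕0⊕0⊕1⊕1⊕0⊕1⊕1⊕0 = 1
Parity bit = 1 (so all 20 bits XOR to 0).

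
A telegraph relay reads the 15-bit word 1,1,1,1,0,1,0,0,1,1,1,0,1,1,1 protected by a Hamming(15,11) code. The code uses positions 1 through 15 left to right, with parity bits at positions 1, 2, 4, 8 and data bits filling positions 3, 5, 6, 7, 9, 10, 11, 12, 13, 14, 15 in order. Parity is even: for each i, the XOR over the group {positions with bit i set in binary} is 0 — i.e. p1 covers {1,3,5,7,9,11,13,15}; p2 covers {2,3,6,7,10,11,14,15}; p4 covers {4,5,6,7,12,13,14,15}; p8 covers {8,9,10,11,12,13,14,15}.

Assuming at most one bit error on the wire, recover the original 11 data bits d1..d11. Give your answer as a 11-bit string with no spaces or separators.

10001110111

s1 (pos 1,3,5,7,9,11,13,15): 1⊕1⊕0⊕0⊕1⊕1⊕1⊕1 = 0
s2 (pos 2,3,6,7,10,11,14,15): 1⊕1⊕1⊕0⊕1⊕1⊕1⊕1 = 1
s4 (pos 4,5,6,7,12,13,14,15): 1⊕0⊕1⊕0⊕0⊕1⊕1⊕1 = 1
s8 (pos 8,9,10,11,12,13,14,15): 0⊕1⊕1⊕1⊕0⊕1⊕1⊕1 = 0
Syndrome s8…s1 = 0110 → error at position 6.
Flip position 6: 111101001110111 → 111100001110111
Read data bits from positions 3,5,6,7,9,10,11,12,13,14,15: 10001110111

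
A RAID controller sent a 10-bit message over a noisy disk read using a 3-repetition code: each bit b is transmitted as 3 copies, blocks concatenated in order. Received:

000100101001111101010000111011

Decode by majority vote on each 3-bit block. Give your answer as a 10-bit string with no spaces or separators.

Block 1 (000): 0 ones → 0
Block 2 (100): 1 one → 0
Block 3 (101): 2 ones → 1
Block 4 (001): 1 one → 0
Block 5 (111): 3 ones → 1
Block 6 (101): 2 ones → 1
Block 7 (010): 1 one → 0
Block 8 (000): 0 ones → 0
Block 9 (111): 3 ones → 1
Block 10 (011): 2 ones → 1

0010110011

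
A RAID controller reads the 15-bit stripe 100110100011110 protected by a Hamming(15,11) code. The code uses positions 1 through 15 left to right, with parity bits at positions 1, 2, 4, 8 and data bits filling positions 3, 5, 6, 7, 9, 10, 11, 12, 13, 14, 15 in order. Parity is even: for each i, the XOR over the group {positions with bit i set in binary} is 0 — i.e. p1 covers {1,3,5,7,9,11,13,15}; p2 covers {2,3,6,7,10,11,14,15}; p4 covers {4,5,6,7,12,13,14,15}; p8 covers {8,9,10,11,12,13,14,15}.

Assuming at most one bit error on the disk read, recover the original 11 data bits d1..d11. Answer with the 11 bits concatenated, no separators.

11010011110

s1 (pos 1,3,5,7,9,11,13,15): 1⊕0⊕1⊕1⊕0⊕1⊕1⊕0 = 1
s2 (pos 2,3,6,7,10,11,14,15): 0⊕0⊕0⊕1⊕0⊕1⊕1⊕0 = 1
s4 (pos 4,5,6,7,12,13,14,15): 1⊕1⊕0⊕1⊕1⊕1⊕1⊕0 = 0
s8 (pos 8,9,10,11,12,13,14,15): 0⊕0⊕0⊕1⊕1⊕1⊕1⊕0 = 0
Syndrome s8…s1 = 0011 → error at position 3.
Flip position 3: 100110100011110 → 101110100011110
Read data bits from positions 3,5,6,7,9,10,11,12,13,14,15: 11010011110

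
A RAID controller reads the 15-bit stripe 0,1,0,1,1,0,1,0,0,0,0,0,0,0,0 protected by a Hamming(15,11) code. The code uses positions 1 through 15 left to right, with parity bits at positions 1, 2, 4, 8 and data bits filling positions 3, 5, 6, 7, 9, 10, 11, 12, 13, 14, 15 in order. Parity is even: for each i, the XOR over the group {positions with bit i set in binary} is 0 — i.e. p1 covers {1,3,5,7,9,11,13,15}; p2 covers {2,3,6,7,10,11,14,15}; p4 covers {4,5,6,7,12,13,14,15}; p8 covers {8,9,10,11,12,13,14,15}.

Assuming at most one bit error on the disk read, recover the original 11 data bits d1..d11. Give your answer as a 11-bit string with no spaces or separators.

01010000000

s1 (pos 1,3,5,7,9,11,13,15): 0⊕0⊕1⊕1⊕0⊕0⊕0⊕0 = 0
s2 (pos 2,3,6,7,10,11,14,15): 1⊕0⊕0⊕1⊕0⊕0⊕0⊕0 = 0
s4 (pos 4,5,6,7,12,13,14,15): 1⊕1⊕0⊕1⊕0⊕0⊕0⊕0 = 1
s8 (pos 8,9,10,11,12,13,14,15): 0⊕0⊕0⊕0⊕0⊕0⊕0⊕0 = 0
Syndrome s8…s1 = 0100 → error at position 4.
Flip position 4: 010110100000000 → 010010100000000
Read data bits from positions 3,5,6,7,9,10,11,12,13,14,15: 01010000000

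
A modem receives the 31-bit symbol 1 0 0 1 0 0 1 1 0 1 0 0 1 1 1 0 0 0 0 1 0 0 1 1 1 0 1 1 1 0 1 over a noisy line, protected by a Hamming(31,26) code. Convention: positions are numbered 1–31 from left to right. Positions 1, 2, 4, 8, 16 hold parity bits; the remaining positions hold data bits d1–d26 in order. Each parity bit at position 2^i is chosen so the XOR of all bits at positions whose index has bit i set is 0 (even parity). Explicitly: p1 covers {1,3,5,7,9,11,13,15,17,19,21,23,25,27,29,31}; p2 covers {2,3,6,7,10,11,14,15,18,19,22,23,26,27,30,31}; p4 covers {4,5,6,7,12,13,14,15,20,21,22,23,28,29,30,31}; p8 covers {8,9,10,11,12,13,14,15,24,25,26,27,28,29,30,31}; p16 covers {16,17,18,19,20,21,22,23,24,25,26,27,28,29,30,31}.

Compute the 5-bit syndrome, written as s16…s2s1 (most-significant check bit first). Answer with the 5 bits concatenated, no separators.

01011

s1 (pos 1,3,5,7,9,11,13,15,17,19,21,23,25,27,29,31): 1⊕0⊕0⊕1⊕0⊕0⊕1⊕1⊕0⊕0⊕0⊕1⊕1⊕1⊕1⊕1 = 1
s2 (pos 2,3,6,7,10,11,14,15,18,19,22,23,26,27,30,31): 0⊕0⊕0⊕1⊕1⊕0⊕1⊕1⊕0⊕0⊕0⊕1⊕0⊕1⊕0⊕1 = 1
s4 (pos 4,5,6,7,12,13,14,15,20,21,22,23,28,29,30,31): 1⊕0⊕0⊕1⊕0⊕1⊕1⊕1⊕1⊕0⊕0⊕1⊕1⊕1⊕0⊕1 = 0
s8 (pos 8,9,10,11,12,13,14,15,24,25,26,27,28,29,30,31): 1⊕0⊕1⊕0⊕0⊕1⊕1⊕1⊕1⊕1⊕0⊕1⊕1⊕1⊕0⊕1 = 1
s16 (pos 16,17,18,19,20,21,22,23,24,25,26,27,28,29,30,31): 0⊕0⊕0⊕0⊕1⊕0⊕0⊕1⊕1⊕1⊕0⊕1⊕1⊕1⊕0⊕1 = 0
Syndrome s16…s1 = 01011 → error at position 11.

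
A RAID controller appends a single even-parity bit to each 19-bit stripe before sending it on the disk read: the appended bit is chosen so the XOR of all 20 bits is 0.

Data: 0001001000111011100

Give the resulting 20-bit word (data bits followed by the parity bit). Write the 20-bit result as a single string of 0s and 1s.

XOR of the 19 data bits: 0⊕0⊕0⊕1⊕0⊕0⊕1⊕0⊕0⊕0⊕1⊕1⊕1⊕0⊕1⊕1⊕1⊕0⊕0 = 0
Parity bit = 0 (so all 20 bits XOR to 0).

00010010001110111000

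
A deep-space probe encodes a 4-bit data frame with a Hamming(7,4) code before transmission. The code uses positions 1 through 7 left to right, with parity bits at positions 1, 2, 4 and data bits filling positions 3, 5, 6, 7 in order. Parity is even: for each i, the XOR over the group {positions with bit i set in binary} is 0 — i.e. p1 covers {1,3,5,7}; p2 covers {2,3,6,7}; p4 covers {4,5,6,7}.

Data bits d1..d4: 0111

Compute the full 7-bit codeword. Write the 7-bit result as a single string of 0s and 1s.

Place data at non-parity positions: p1 p2 0 p4 1 1 1
p1 (pos 1,3,5,7): XOR of data positions = 0⊕1⊕1 = 0
p2 (pos 2,3,6,7): XOR of data positions = 0⊕1⊕1 = 0
p4 (pos 4,5,6,7): XOR of data positions = 1⊕1⊕1 = 1
Codeword: 0001111

0001111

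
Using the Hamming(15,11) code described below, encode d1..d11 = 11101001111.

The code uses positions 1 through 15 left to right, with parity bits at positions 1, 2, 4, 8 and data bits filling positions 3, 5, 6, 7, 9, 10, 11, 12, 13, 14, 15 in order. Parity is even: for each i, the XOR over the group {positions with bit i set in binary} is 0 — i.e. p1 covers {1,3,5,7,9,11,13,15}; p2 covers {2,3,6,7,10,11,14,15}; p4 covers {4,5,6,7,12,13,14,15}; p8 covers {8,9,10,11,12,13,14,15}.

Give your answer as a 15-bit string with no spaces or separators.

Place data at non-parity positions: p1 p2 1 p4 1 1 0 p8 1 0 0 1 1 1 1
p1 (pos 1,3,5,7,9,11,13,15): XOR of data positions = 1⊕1⊕0⊕1⊕0⊕1⊕1 = 1
p2 (pos 2,3,6,7,10,11,14,15): XOR of data positions = 1⊕1⊕0⊕0⊕0⊕1⊕1 = 0
p4 (pos 4,5,6,7,12,13,14,15): XOR of data positions = 1⊕1⊕0⊕1⊕1⊕1⊕1 = 0
p8 (pos 8,9,10,11,12,13,14,15): XOR of data positions = 1⊕0⊕0⊕1⊕1⊕1⊕1 = 1
Codeword: 101011011001111

101011011001111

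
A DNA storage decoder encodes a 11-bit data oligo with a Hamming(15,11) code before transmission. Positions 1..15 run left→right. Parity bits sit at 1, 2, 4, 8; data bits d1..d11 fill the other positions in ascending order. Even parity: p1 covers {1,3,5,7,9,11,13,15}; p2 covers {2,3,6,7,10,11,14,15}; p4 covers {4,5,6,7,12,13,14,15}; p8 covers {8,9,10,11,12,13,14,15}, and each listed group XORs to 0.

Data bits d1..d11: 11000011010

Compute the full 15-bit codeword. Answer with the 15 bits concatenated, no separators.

111110010011010

Place data at non-parity positions: p1 p2 1 p4 1 0 0 p8 0 0 1 1 0 1 0
p1 (pos 1,3,5,7,9,11,13,15): XOR of data positions = 1⊕1⊕0⊕0⊕1⊕0⊕0 = 1
p2 (pos 2,3,6,7,10,11,14,15): XOR of data positions = 1⊕0⊕0⊕0⊕1⊕1⊕0 = 1
p4 (pos 4,5,6,7,12,13,14,15): XOR of data positions = 1⊕0⊕0⊕1⊕0⊕1⊕0 = 1
p8 (pos 8,9,10,11,12,13,14,15): XOR of data positions = 0⊕0⊕1⊕1⊕0⊕1⊕0 = 1
Codeword: 111110010011010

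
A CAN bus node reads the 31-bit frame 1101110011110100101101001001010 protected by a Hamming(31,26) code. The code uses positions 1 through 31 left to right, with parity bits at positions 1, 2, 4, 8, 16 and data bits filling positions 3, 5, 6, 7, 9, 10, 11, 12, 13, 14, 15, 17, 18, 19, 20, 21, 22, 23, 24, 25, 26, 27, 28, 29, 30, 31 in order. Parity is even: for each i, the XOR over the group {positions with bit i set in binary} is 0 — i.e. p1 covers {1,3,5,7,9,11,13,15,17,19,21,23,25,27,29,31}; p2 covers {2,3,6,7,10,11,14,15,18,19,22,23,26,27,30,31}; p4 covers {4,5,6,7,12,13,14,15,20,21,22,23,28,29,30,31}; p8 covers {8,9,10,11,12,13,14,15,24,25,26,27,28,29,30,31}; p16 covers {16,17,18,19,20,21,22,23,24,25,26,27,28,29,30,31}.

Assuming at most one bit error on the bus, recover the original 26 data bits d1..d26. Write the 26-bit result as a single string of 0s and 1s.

01101111010101111001001010

s1 (pos 1,3,5,7,9,11,13,15,17,19,21,23,25,27,29,31): 1⊕0⊕1⊕0⊕1⊕1⊕0⊕0⊕1⊕1⊕0⊕0⊕1⊕0⊕0⊕0 = 1
s2 (pos 2,3,6,7,10,11,14,15,18,19,22,23,26,27,30,31): 1⊕0⊕1⊕0⊕1⊕1⊕1⊕0⊕0⊕1⊕1⊕0⊕0⊕0⊕1⊕0 = 0
s4 (pos 4,5,6,7,12,13,14,15,20,21,22,23,28,29,30,31): 1⊕1⊕1⊕0⊕1⊕0⊕1⊕0⊕1⊕0⊕1⊕0⊕1⊕0⊕1⊕0 = 1
s8 (pos 8,9,10,11,12,13,14,15,24,25,26,27,28,29,30,31): 0⊕1⊕1⊕1⊕1⊕0⊕1⊕0⊕0⊕1⊕0⊕0⊕1⊕0⊕1⊕0 = 0
s16 (pos 16,17,18,19,20,21,22,23,24,25,26,27,28,29,30,31): 0⊕1⊕0⊕1⊕1⊕0⊕1⊕0⊕0⊕1⊕0⊕0⊕1⊕0⊕1⊕0 = 1
Syndrome s16…s1 = 10101 → error at position 21.
Flip position 21: 1101110011110100101101001001010 → 1101110011110100101111001001010
Read data bits from positions 3,5,6,7,9,10,11,12,13,14,15,17,18,19,20,21,22,23,24,25,26,27,28,29,30,31: 01101111010101111001001010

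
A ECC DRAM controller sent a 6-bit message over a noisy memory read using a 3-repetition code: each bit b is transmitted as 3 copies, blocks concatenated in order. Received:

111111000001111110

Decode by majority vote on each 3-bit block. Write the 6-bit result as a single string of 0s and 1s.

Block 1 (111): 3 ones → 1
Block 2 (111): 3 ones → 1
Block 3 (000): 0 ones → 0
Block 4 (001): 1 one → 0
Block 5 (111): 3 ones → 1
Block 6 (110): 2 ones → 1

110011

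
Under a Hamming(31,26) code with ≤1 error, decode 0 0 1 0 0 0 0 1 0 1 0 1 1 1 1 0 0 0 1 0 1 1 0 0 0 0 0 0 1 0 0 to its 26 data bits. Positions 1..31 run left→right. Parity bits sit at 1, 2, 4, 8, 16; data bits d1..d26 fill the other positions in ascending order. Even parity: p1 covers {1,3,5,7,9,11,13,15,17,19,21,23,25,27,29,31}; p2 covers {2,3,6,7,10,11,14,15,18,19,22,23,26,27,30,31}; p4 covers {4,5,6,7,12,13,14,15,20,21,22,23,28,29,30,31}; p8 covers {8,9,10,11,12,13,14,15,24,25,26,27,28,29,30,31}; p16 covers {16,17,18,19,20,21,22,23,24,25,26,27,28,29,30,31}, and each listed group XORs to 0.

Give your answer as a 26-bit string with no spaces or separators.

10000100111001011000000100

s1 (pos 1,3,5,7,9,11,13,15,17,19,21,23,25,27,29,31): 0⊕1⊕0⊕0⊕0⊕0⊕1⊕1⊕0⊕1⊕1⊕0⊕0⊕0⊕1⊕0 = 0
s2 (pos 2,3,6,7,10,11,14,15,18,19,22,23,26,27,30,31): 0⊕1⊕0⊕0⊕1⊕0⊕1⊕1⊕0⊕1⊕1⊕0⊕0⊕0⊕0⊕0 = 0
s4 (pos 4,5,6,7,12,13,14,15,20,21,22,23,28,29,30,31): 0⊕0⊕0⊕0⊕1⊕1⊕1⊕1⊕0⊕1⊕1⊕0⊕0⊕1⊕0⊕0 = 1
s8 (pos 8,9,10,11,12,13,14,15,24,25,26,27,28,29,30,31): 1⊕0⊕1⊕0⊕1⊕1⊕1⊕1⊕0⊕0⊕0⊕0⊕0⊕1⊕0⊕0 = 1
s16 (pos 16,17,18,19,20,21,22,23,24,25,26,27,28,29,30,31): 0⊕0⊕0⊕1⊕0⊕1⊕1⊕0⊕0⊕0⊕0⊕0⊕0⊕1⊕0⊕0 = 0
Syndrome s16…s1 = 01100 → error at position 12.
Flip position 12: 0010000101011110001011000000100 → 0010000101001110001011000000100
Read data bits from positions 3,5,6,7,9,10,11,12,13,14,15,17,18,19,20,21,22,23,24,25,26,27,28,29,30,31: 10000100111001011000000100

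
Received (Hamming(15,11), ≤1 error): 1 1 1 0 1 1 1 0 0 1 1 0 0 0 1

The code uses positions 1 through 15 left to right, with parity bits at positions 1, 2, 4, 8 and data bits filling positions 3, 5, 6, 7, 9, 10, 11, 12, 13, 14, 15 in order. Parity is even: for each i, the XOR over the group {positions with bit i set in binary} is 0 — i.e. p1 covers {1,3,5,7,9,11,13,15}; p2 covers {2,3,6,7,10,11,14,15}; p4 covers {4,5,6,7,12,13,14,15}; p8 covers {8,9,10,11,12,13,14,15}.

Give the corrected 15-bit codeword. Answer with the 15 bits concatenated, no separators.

s1 (pos 1,3,5,7,9,11,13,15): 1⊕1⊕1⊕1⊕0⊕1⊕0⊕1 = 0
s2 (pos 2,3,6,7,10,11,14,15): 1⊕1⊕1⊕1⊕1⊕1⊕0⊕1 = 1
s4 (pos 4,5,6,7,12,13,14,15): 0⊕1⊕1⊕1⊕0⊕0⊕0⊕1 = 0
s8 (pos 8,9,10,11,12,13,14,15): 0⊕0⊕1⊕1⊕0⊕0⊕0⊕1 = 1
Syndrome s8…s1 = 1010 → error at position 10.
Flip position 10: 111011100110001 → 111011100010001

111011100010001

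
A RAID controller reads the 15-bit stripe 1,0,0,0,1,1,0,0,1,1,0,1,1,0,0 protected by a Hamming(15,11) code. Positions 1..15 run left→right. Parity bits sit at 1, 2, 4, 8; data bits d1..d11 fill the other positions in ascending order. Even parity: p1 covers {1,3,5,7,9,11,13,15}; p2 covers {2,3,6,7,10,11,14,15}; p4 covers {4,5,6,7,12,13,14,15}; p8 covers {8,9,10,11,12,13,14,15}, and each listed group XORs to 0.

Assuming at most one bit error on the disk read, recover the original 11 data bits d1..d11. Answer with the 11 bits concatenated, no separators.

s1 (pos 1,3,5,7,9,11,13,15): 1⊕0⊕1⊕0⊕1⊕0⊕1⊕0 = 0
s2 (pos 2,3,6,7,10,11,14,15): 0⊕0⊕1⊕0⊕1⊕0⊕0⊕0 = 0
s4 (pos 4,5,6,7,12,13,14,15): 0⊕1⊕1⊕0⊕1⊕1⊕0⊕0 = 0
s8 (pos 8,9,10,11,12,13,14,15): 0⊕1⊕1⊕0⊕1⊕1⊕0⊕0 = 0
Syndrome s8…s1 = 0000 → no error.
Read data bits from positions 3,5,6,7,9,10,11,12,13,14,15: 01101101100

01101101100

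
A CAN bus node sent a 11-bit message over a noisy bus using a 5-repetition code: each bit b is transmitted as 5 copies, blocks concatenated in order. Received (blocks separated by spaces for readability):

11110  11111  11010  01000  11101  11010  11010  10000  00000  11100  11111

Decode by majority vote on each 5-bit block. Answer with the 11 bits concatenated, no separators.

11101110011

Block 1 (11110): 4 ones → 1
Block 2 (11111): 5 ones → 1
Block 3 (11010): 3 ones → 1
Block 4 (01000): 1 one → 0
Block 5 (11101): 4 ones → 1
Block 6 (11010): 3 ones → 1
Block 7 (11010): 3 ones → 1
Block 8 (10000): 1 one → 0
Block 9 (00000): 0 ones → 0
Block 10 (11100): 3 ones → 1
Block 11 (11111): 5 ones → 1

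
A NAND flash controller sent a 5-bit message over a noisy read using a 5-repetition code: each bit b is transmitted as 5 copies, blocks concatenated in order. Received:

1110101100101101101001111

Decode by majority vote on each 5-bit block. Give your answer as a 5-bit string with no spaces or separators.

10111

Block 1 (11101): 4 ones → 1
Block 2 (01100): 2 ones → 0
Block 3 (10110): 3 ones → 1
Block 4 (11010): 3 ones → 1
Block 5 (01111): 4 ones → 1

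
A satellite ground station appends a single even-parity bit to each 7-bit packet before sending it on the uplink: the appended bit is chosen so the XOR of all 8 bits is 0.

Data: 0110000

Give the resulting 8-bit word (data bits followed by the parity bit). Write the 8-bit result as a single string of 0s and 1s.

XOR of the 7 data bits: 0⊕1⊕1⊕0⊕0⊕0⊕0 = 0
Parity bit = 0 (so all 8 bits XOR to 0).

01100000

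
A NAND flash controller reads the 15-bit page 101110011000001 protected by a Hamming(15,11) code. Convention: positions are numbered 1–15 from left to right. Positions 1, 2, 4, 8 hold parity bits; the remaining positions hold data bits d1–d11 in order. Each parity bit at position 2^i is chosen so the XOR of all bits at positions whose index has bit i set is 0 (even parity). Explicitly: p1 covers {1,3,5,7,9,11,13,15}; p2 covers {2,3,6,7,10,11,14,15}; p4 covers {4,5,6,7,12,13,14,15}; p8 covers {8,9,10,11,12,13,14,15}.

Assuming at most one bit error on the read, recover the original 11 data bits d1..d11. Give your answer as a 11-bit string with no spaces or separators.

11001000101

s1 (pos 1,3,5,7,9,11,13,15): 1⊕1⊕1⊕0⊕1⊕0⊕0⊕1 = 1
s2 (pos 2,3,6,7,10,11,14,15): 0⊕1⊕0⊕0⊕0⊕0⊕0⊕1 = 0
s4 (pos 4,5,6,7,12,13,14,15): 1⊕1⊕0⊕0⊕0⊕0⊕0⊕1 = 1
s8 (pos 8,9,10,11,12,13,14,15): 1⊕1⊕0⊕0⊕0⊕0⊕0⊕1 = 1
Syndrome s8…s1 = 1101 → error at position 13.
Flip position 13: 101110011000001 → 101110011000101
Read data bits from positions 3,5,6,7,9,10,11,12,13,14,15: 11001000101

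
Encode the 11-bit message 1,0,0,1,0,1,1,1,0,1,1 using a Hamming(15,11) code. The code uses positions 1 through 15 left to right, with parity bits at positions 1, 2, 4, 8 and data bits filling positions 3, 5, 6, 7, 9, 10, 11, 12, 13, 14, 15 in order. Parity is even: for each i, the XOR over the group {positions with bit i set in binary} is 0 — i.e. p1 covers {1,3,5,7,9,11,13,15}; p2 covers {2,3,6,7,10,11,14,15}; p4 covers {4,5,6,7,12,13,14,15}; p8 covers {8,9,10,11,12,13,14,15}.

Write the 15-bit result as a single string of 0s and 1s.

Place data at non-parity positions: p1 p2 1 p4 0 0 1 p8 0 1 1 1 0 1 1
p1 (pos 1,3,5,7,9,11,13,15): XOR of data positions = 1⊕0⊕1⊕0⊕1⊕0⊕1 = 0
p2 (pos 2,3,6,7,10,11,14,15): XOR of data positions = 1⊕0⊕1⊕1⊕1⊕1⊕1 = 0
p4 (pos 4,5,6,7,12,13,14,15): XOR of data positions = 0⊕0⊕1⊕1⊕0⊕1⊕1 = 0
p8 (pos 8,9,10,11,12,13,14,15): XOR of data positions = 0⊕1⊕1⊕1⊕0⊕1⊕1 = 1
Codeword: 001000110111011

001000110111011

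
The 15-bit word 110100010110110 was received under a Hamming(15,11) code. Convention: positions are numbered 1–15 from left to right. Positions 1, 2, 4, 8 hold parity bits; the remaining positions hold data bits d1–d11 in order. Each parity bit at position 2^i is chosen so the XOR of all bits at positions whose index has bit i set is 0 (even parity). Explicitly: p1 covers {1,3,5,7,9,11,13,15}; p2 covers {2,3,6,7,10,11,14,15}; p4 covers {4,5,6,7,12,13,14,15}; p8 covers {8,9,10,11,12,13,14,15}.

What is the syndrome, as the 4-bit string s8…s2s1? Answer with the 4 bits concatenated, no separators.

s1 (pos 1,3,5,7,9,11,13,15): 1⊕0⊕0⊕0⊕0⊕1⊕1⊕0 = 1
s2 (pos 2,3,6,7,10,11,14,15): 1⊕0⊕0⊕0⊕1⊕1⊕1⊕0 = 0
s4 (pos 4,5,6,7,12,13,14,15): 1⊕0⊕0⊕0⊕0⊕1⊕1⊕0 = 1
s8 (pos 8,9,10,11,12,13,14,15): 1⊕0⊕1⊕1⊕0⊕1⊕1⊕0 = 1
Syndrome s8…s1 = 1101 → error at position 13.

1101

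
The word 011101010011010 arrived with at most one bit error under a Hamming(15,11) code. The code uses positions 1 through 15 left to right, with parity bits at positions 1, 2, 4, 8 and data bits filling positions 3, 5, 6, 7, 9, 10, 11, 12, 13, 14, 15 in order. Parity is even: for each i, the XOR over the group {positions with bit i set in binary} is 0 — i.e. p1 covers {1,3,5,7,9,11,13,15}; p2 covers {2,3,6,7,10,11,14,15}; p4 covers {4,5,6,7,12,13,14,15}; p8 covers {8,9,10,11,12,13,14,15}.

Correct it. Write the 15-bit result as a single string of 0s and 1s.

s1 (pos 1,3,5,7,9,11,13,15): 0⊕1⊕0⊕0⊕0⊕1⊕0⊕0 = 0
s2 (pos 2,3,6,7,10,11,14,15): 1⊕1⊕1⊕0⊕0⊕1⊕1⊕0 = 1
s4 (pos 4,5,6,7,12,13,14,15): 1⊕0⊕1⊕0⊕1⊕0⊕1⊕0 = 0
s8 (pos 8,9,10,11,12,13,14,15): 1⊕0⊕0⊕1⊕1⊕0⊕1⊕0 = 0
Syndrome s8…s1 = 0010 → error at position 2.
Flip position 2: 011101010011010 → 001101010011010

001101010011010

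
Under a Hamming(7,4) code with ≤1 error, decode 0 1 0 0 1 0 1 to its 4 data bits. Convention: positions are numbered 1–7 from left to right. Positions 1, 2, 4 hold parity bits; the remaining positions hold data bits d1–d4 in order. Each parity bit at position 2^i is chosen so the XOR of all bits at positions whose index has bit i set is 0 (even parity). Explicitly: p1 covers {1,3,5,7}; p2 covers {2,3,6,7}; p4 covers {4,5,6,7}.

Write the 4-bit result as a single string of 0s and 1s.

0101

s1 (pos 1,3,5,7): 0⊕0⊕1⊕1 = 0
s2 (pos 2,3,6,7): 1⊕0⊕0⊕1 = 0
s4 (pos 4,5,6,7): 0⊕1⊕0⊕1 = 0
Syndrome s4…s1 = 000 → no error.
Read data bits from positions 3,5,6,7: 0101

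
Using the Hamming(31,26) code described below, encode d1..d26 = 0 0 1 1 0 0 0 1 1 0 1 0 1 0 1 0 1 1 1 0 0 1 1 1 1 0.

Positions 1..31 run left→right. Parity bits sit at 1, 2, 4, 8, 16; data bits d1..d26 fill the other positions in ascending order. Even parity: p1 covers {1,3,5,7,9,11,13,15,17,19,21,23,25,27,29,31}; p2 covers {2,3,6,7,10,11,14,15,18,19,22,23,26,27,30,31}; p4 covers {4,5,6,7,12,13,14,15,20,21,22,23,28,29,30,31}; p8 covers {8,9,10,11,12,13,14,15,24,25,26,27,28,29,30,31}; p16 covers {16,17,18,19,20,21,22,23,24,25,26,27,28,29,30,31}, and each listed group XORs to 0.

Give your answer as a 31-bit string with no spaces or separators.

0001011000011011010101110011110

Place data at non-parity positions: p1 p2 0 p4 0 1 1 p8 0 0 0 1 1 0 1 p16 0 1 0 1 0 1 1 1 0 0 1 1 1 1 0
p1 (pos 1,3,5,7,9,11,13,15,17,19,21,23,25,27,29,31): XOR of data positions = 0⊕0⊕1⊕0⊕0⊕1⊕1⊕0⊕0⊕0⊕1⊕0⊕1⊕1⊕0 = 0
p2 (pos 2,3,6,7,10,11,14,15,18,19,22,23,26,27,30,31): XOR of data positions = 0⊕1⊕1⊕0⊕0⊕0⊕1⊕1⊕0⊕1⊕1⊕0⊕1⊕1⊕0 = 0
p4 (pos 4,5,6,7,12,13,14,15,20,21,22,23,28,29,30,31): XOR of data positions = 0⊕1⊕1⊕1⊕1⊕0⊕1⊕1⊕0⊕1⊕1⊕1⊕1⊕1⊕0 = 1
p8 (pos 8,9,10,11,12,13,14,15,24,25,26,27,28,29,30,31): XOR of data positions = 0⊕0⊕0⊕1⊕1⊕0⊕1⊕1⊕0⊕0⊕1⊕1⊕1⊕1⊕0 = 0
p16 (pos 16,17,18,19,20,21,22,23,24,25,26,27,28,29,30,31): XOR of data positions = 0⊕1⊕0⊕1⊕0⊕1⊕1⊕1⊕0⊕0⊕1⊕1⊕1⊕1⊕0 = 1
Codeword: 0001011000011011010101110011110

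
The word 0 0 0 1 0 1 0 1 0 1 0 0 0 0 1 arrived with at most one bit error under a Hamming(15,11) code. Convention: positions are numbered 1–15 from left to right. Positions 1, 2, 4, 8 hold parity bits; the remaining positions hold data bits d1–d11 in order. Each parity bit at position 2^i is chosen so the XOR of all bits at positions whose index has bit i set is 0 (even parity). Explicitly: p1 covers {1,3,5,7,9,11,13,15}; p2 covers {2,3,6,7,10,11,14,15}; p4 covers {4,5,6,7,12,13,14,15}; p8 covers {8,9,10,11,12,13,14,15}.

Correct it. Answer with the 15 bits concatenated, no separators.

000101010100000

s1 (pos 1,3,5,7,9,11,13,15): 0⊕0⊕0⊕0⊕0⊕0⊕0⊕1 = 1
s2 (pos 2,3,6,7,10,11,14,15): 0⊕0⊕1⊕0⊕1⊕0⊕0⊕1 = 1
s4 (pos 4,5,6,7,12,13,14,15): 1⊕0⊕1⊕0⊕0⊕0⊕0⊕1 = 1
s8 (pos 8,9,10,11,12,13,14,15): 1⊕0⊕1⊕0⊕0⊕0⊕0⊕1 = 1
Syndrome s8…s1 = 1111 → error at position 15.
Flip position 15: 000101010100001 → 000101010100000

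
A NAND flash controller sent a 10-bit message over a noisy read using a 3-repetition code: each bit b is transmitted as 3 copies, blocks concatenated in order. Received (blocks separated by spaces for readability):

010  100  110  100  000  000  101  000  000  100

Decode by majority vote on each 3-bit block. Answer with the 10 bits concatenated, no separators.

Block 1 (010): 1 one → 0
Block 2 (100): 1 one → 0
Block 3 (110): 2 ones → 1
Block 4 (100): 1 one → 0
Block 5 (000): 0 ones → 0
Block 6 (000): 0 ones → 0
Block 7 (101): 2 ones → 1
Block 8 (000): 0 ones → 0
Block 9 (000): 0 ones → 0
Block 10 (100): 1 one → 0

0010001000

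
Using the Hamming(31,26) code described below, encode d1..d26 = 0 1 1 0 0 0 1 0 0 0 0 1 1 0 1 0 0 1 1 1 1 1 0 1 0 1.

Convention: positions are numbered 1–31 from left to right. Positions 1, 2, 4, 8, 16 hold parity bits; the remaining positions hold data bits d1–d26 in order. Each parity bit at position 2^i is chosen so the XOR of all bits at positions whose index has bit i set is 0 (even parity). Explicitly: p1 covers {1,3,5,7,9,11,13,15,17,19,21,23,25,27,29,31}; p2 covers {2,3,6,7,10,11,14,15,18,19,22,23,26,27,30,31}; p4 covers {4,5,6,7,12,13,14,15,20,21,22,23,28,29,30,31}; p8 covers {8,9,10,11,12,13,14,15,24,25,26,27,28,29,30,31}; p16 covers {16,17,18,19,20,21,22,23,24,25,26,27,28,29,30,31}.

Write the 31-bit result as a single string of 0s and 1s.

0100110100100000110100111110101

Place data at non-parity positions: p1 p2 0 p4 1 1 0 p8 0 0 1 0 0 0 0 p16 1 1 0 1 0 0 1 1 1 1 1 0 1 0 1
p1 (pos 1,3,5,7,9,11,13,15,17,19,21,23,25,27,29,31): XOR of data positions = 0⊕1⊕0⊕0⊕1⊕0⊕0⊕1⊕0⊕0⊕1⊕1⊕1⊕1⊕1 = 0
p2 (pos 2,3,6,7,10,11,14,15,18,19,22,23,26,27,30,31): XOR of data positions = 0⊕1⊕0⊕0⊕1⊕0⊕0⊕1⊕0⊕0⊕1⊕1⊕1⊕0⊕1 = 1
p4 (pos 4,5,6,7,12,13,14,15,20,21,22,23,28,29,30,31): XOR of data positions = 1⊕1⊕0⊕0⊕0⊕0⊕0⊕1⊕0⊕0⊕1⊕0⊕1⊕0⊕1 = 0
p8 (pos 8,9,10,11,12,13,14,15,24,25,26,27,28,29,30,31): XOR of data positions = 0⊕0⊕1⊕0⊕0⊕0⊕0⊕1⊕1⊕1⊕1⊕0⊕1⊕0⊕1 = 1
p16 (pos 16,17,18,19,20,21,22,23,24,25,26,27,28,29,30,31): XOR of data positions = 1⊕1⊕0⊕1⊕0⊕0⊕1⊕1⊕1⊕1⊕1⊕0⊕1⊕0⊕1 = 0
Codeword: 0100110100100000110100111110101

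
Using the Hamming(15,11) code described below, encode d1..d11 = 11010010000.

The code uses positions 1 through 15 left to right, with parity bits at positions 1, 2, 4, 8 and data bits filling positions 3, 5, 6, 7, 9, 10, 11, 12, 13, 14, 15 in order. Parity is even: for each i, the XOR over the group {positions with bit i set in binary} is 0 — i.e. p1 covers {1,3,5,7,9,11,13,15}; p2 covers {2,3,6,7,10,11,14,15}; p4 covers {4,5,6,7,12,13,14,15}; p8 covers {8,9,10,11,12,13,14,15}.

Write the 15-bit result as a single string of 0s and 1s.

Place data at non-parity positions: p1 p2 1 p4 1 0 1 p8 0 0 1 0 0 0 0
p1 (pos 1,3,5,7,9,11,13,15): XOR of data positions = 1⊕1⊕1⊕0⊕1⊕0⊕0 = 0
p2 (pos 2,3,6,7,10,11,14,15): XOR of data positions = 1⊕0⊕1⊕0⊕1⊕0⊕0 = 1
p4 (pos 4,5,6,7,12,13,14,15): XOR of data positions = 1⊕0⊕1⊕0⊕0⊕0⊕0 = 0
p8 (pos 8,9,10,11,12,13,14,15): XOR of data positions = 0⊕0⊕1⊕0⊕0⊕0⊕0 = 1
Codeword: 011010110010000

011010110010000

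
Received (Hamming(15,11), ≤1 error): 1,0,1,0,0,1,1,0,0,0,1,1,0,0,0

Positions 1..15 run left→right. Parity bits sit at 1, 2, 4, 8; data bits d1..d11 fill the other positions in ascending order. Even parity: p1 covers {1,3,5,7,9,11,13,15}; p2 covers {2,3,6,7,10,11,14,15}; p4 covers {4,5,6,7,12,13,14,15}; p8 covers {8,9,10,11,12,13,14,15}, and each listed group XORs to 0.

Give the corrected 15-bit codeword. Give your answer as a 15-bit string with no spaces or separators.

101101100011000

s1 (pos 1,3,5,7,9,11,13,15): 1⊕1⊕0⊕1⊕0⊕1⊕0⊕0 = 0
s2 (pos 2,3,6,7,10,11,14,15): 0⊕1⊕1⊕1⊕0⊕1⊕0⊕0 = 0
s4 (pos 4,5,6,7,12,13,14,15): 0⊕0⊕1⊕1⊕1⊕0⊕0⊕0 = 1
s8 (pos 8,9,10,11,12,13,14,15): 0⊕0⊕0⊕1⊕1⊕0⊕0⊕0 = 0
Syndrome s8…s1 = 0100 → error at position 4.
Flip position 4: 101001100011000 → 101101100011000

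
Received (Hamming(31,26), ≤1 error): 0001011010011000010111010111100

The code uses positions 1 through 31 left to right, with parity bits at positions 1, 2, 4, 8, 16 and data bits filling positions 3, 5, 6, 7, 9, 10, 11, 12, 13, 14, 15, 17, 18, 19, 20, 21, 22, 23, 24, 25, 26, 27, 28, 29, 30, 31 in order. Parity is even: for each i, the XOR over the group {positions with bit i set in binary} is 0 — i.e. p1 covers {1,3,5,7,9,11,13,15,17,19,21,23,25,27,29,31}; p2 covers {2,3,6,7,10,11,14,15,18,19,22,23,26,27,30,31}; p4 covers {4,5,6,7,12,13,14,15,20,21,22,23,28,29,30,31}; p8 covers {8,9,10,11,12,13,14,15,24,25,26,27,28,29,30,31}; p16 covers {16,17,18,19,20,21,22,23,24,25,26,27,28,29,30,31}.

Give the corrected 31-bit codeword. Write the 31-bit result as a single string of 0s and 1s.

0001011010011001010111010111100

s1 (pos 1,3,5,7,9,11,13,15,17,19,21,23,25,27,29,31): 0⊕0⊕0⊕1⊕1⊕0⊕1⊕0⊕0⊕0⊕1⊕0⊕0⊕1⊕1⊕0 = 0
s2 (pos 2,3,6,7,10,11,14,15,18,19,22,23,26,27,30,31): 0⊕0⊕1⊕1⊕0⊕0⊕0⊕0⊕1⊕0⊕1⊕0⊕1⊕1⊕0⊕0 = 0
s4 (pos 4,5,6,7,12,13,14,15,20,21,22,23,28,29,30,31): 1⊕0⊕1⊕1⊕1⊕1⊕0⊕0⊕1⊕1⊕1⊕0⊕1⊕1⊕0⊕0 = 0
s8 (pos 8,9,10,11,12,13,14,15,24,25,26,27,28,29,30,31): 0⊕1⊕0⊕0⊕1⊕1⊕0⊕0⊕1⊕0⊕1⊕1⊕1⊕1⊕0⊕0 = 0
s16 (pos 16,17,18,19,20,21,22,23,24,25,26,27,28,29,30,31): 0⊕0⊕1⊕0⊕1⊕1⊕1⊕0⊕1⊕0⊕1⊕1⊕1⊕1⊕0⊕0 = 1
Syndrome s16…s1 = 10000 → error at position 16.
Flip position 16: 0001011010011000010111010111100 → 0001011010011001010111010111100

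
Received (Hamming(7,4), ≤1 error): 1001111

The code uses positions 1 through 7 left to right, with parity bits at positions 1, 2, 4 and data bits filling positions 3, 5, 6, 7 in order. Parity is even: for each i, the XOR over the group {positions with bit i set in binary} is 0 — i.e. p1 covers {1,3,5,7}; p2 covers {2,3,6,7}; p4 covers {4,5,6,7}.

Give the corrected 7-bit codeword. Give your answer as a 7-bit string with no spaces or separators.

0001111

s1 (pos 1,3,5,7): 1⊕0⊕1⊕1 = 1
s2 (pos 2,3,6,7): 0⊕0⊕1⊕1 = 0
s4 (pos 4,5,6,7): 1⊕1⊕1⊕1 = 0
Syndrome s4…s1 = 001 → error at position 1.
Flip position 1: 1001111 → 0001111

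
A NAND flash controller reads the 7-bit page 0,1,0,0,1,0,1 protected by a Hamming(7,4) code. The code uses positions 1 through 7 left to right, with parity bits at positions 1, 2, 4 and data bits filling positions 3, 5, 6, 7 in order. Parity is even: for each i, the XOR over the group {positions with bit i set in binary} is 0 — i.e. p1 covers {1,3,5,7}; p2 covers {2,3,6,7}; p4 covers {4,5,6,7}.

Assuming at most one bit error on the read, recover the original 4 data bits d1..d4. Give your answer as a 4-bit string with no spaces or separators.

s1 (pos 1,3,5,7): 0⊕0⊕1⊕1 = 0
s2 (pos 2,3,6,7): 1⊕0⊕0⊕1 = 0
s4 (pos 4,5,6,7): 0⊕1⊕0⊕1 = 0
Syndrome s4…s1 = 000 → no error.
Read data bits from positions 3,5,6,7: 0101

0101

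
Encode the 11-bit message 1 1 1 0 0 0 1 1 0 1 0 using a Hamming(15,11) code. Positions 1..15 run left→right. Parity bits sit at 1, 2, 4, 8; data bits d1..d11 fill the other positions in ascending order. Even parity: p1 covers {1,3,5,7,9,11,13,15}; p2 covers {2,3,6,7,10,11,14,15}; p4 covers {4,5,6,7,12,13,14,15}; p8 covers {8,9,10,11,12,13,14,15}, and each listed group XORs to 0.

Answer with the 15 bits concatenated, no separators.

101011010011010

Place data at non-parity positions: p1 p2 1 p4 1 1 0 p8 0 0 1 1 0 1 0
p1 (pos 1,3,5,7,9,11,13,15): XOR of data positions = 1⊕1⊕0⊕0⊕1⊕0⊕0 = 1
p2 (pos 2,3,6,7,10,11,14,15): XOR of data positions = 1⊕1⊕0⊕0⊕1⊕1⊕0 = 0
p4 (pos 4,5,6,7,12,13,14,15): XOR of data positions = 1⊕1⊕0⊕1⊕0⊕1⊕0 = 0
p8 (pos 8,9,10,11,12,13,14,15): XOR of data positions = 0⊕0⊕1⊕1⊕0⊕1⊕0 = 1
Codeword: 101011010011010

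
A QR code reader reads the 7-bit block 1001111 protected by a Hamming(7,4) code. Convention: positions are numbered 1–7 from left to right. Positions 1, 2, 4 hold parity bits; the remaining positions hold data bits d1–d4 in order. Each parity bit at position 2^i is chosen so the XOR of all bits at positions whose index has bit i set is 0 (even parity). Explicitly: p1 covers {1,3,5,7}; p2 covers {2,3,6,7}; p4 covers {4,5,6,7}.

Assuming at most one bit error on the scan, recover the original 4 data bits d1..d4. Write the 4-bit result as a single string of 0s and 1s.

0111

s1 (pos 1,3,5,7): 1⊕0⊕1⊕1 = 1
s2 (pos 2,3,6,7): 0⊕0⊕1⊕1 = 0
s4 (pos 4,5,6,7): 1⊕1⊕1⊕1 = 0
Syndrome s4…s1 = 001 → error at position 1.
Flip position 1: 1001111 → 0001111
Read data bits from positions 3,5,6,7: 0111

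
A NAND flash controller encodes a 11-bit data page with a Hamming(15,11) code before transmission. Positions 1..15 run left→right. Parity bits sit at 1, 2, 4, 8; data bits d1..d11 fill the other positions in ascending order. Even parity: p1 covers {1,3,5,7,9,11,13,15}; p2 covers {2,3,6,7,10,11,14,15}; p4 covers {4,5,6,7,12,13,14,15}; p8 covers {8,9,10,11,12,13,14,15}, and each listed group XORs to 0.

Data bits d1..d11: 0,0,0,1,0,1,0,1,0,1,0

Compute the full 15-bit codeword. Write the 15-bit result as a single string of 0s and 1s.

110100110101010

Place data at non-parity positions: p1 p2 0 p4 0 0 1 p8 0 1 0 1 0 1 0
p1 (pos 1,3,5,7,9,11,13,15): XOR of data positions = 0⊕0⊕1⊕0⊕0⊕0⊕0 = 1
p2 (pos 2,3,6,7,10,11,14,15): XOR of data positions = 0⊕0⊕1⊕1⊕0⊕1⊕0 = 1
p4 (pos 4,5,6,7,12,13,14,15): XOR of data positions = 0⊕0⊕1⊕1⊕0⊕1⊕0 = 1
p8 (pos 8,9,10,11,12,13,14,15): XOR of data positions = 0⊕1⊕0⊕1⊕0⊕1⊕0 = 1
Codeword: 110100110101010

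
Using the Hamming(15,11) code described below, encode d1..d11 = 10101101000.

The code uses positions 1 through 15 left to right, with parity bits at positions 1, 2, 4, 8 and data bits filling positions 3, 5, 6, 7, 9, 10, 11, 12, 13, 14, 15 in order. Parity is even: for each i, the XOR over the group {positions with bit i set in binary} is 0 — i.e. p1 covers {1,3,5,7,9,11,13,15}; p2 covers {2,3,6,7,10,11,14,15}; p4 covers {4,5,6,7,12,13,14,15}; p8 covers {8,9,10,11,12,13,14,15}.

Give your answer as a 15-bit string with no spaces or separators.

Place data at non-parity positions: p1 p2 1 p4 0 1 0 p8 1 1 0 1 0 0 0
p1 (pos 1,3,5,7,9,11,13,15): XOR of data positions = 1⊕0⊕0⊕1⊕0⊕0⊕0 = 0
p2 (pos 2,3,6,7,10,11,14,15): XOR of data positions = 1⊕1⊕0⊕1⊕0⊕0⊕0 = 1
p4 (pos 4,5,6,7,12,13,14,15): XOR of data positions = 0⊕1⊕0⊕1⊕0⊕0⊕0 = 0
p8 (pos 8,9,10,11,12,13,14,15): XOR of data positions = 1⊕1⊕0⊕1⊕0⊕0⊕0 = 1
Codeword: 011001011101000

011001011101000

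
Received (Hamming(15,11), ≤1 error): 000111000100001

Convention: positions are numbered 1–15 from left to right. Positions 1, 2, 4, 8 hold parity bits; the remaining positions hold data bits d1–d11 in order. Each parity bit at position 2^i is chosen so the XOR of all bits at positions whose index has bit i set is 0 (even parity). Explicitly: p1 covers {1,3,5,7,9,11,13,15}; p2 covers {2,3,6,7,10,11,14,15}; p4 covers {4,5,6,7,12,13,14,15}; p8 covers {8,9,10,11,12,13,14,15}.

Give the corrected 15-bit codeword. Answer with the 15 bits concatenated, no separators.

s1 (pos 1,3,5,7,9,11,13,15): 0⊕0⊕1⊕0⊕0⊕0⊕0⊕1 = 0
s2 (pos 2,3,6,7,10,11,14,15): 0⊕0⊕1⊕0⊕1⊕0⊕0⊕1 = 1
s4 (pos 4,5,6,7,12,13,14,15): 1⊕1⊕1⊕0⊕0⊕0⊕0⊕1 = 0
s8 (pos 8,9,10,11,12,13,14,15): 0⊕0⊕1⊕0⊕0⊕0⊕0⊕1 = 0
Syndrome s8…s1 = 0010 → error at position 2.
Flip position 2: 000111000100001 → 010111000100001

010111000100001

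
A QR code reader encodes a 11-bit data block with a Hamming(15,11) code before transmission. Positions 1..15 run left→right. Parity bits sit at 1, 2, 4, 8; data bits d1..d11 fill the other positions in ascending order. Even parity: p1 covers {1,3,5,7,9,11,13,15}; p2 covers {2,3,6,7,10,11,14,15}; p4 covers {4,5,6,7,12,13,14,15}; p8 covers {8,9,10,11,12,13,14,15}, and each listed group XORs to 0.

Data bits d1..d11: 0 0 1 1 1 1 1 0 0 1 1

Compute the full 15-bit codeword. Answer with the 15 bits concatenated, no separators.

Place data at non-parity positions: p1 p2 0 p4 0 1 1 p8 1 1 1 0 0 1 1
p1 (pos 1,3,5,7,9,11,13,15): XOR of data positions = 0⊕0⊕1⊕1⊕1⊕0⊕1 = 0
p2 (pos 2,3,6,7,10,11,14,15): XOR of data positions = 0⊕1⊕1⊕1⊕1⊕1⊕1 = 0
p4 (pos 4,5,6,7,12,13,14,15): XOR of data positions = 0⊕1⊕1⊕0⊕0⊕1⊕1 = 0
p8 (pos 8,9,10,11,12,13,14,15): XOR of data positions = 1⊕1⊕1⊕0⊕0⊕1⊕1 = 1
Codeword: 000001111110011

000001111110011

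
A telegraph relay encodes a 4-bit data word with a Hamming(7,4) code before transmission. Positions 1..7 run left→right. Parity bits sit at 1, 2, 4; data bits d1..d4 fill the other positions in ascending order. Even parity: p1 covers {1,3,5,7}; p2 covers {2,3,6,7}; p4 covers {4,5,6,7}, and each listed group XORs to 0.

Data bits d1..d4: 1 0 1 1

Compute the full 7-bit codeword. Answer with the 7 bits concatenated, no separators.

0110011

Place data at non-parity positions: p1 p2 1 p4 0 1 1
p1 (pos 1,3,5,7): XOR of data positions = 1⊕0⊕1 = 0
p2 (pos 2,3,6,7): XOR of data positions = 1⊕1⊕1 = 1
p4 (pos 4,5,6,7): XOR of data positions = 0⊕1⊕1 = 0
Codeword: 0110011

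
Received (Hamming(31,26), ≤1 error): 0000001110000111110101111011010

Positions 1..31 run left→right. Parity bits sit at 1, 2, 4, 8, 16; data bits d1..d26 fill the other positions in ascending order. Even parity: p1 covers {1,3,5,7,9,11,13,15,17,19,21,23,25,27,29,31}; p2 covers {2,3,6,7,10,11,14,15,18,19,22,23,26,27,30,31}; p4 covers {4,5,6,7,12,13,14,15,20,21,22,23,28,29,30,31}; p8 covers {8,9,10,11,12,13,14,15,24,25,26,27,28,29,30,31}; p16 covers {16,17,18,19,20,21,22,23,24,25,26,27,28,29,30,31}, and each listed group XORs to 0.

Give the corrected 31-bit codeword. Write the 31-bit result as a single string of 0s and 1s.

0000001110000111110101110011010

s1 (pos 1,3,5,7,9,11,13,15,17,19,21,23,25,27,29,31): 0⊕0⊕0⊕1⊕1⊕0⊕0⊕1⊕1⊕0⊕0⊕1⊕1⊕1⊕0⊕0 = 1
s2 (pos 2,3,6,7,10,11,14,15,18,19,22,23,26,27,30,31): 0⊕0⊕0⊕1⊕0⊕0⊕1⊕1⊕1⊕0⊕1⊕1⊕0⊕1⊕1⊕0 = 0
s4 (pos 4,5,6,7,12,13,14,15,20,21,22,23,28,29,30,31): 0⊕0⊕0⊕1⊕0⊕0⊕1⊕1⊕1⊕0⊕1⊕1⊕1⊕0⊕1⊕0 = 0
s8 (pos 8,9,10,11,12,13,14,15,24,25,26,27,28,29,30,31): 1⊕1⊕0⊕0⊕0⊕0⊕1⊕1⊕1⊕1⊕0⊕1⊕1⊕0⊕1⊕0 = 1
s16 (pos 16,17,18,19,20,21,22,23,24,25,26,27,28,29,30,31): 1⊕1⊕1⊕0⊕1⊕0⊕1⊕1⊕1⊕1⊕0⊕1⊕1⊕0⊕1⊕0 = 1
Syndrome s16…s1 = 11001 → error at position 25.
Flip position 25: 0000001110000111110101111011010 → 0000001110000111110101110011010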